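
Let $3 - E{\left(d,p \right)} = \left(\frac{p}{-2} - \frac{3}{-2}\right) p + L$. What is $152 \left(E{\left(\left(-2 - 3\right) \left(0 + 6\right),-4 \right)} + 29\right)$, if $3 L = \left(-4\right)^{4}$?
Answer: $- \frac{17936}{3} \approx -5978.7$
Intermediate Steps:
$L = \frac{256}{3}$ ($L = \frac{\left(-4\right)^{4}}{3} = \frac{1}{3} \cdot 256 = \frac{256}{3} \approx 85.333$)
$E{\left(d,p \right)} = - \frac{247}{3} - p \left(\frac{3}{2} - \frac{p}{2}\right)$ ($E{\left(d,p \right)} = 3 - \left(\left(\frac{p}{-2} - \frac{3}{-2}\right) p + \frac{256}{3}\right) = 3 - \left(\left(p \left(- \frac{1}{2}\right) - - \frac{3}{2}\right) p + \frac{256}{3}\right) = 3 - \left(\left(- \frac{p}{2} + \frac{3}{2}\right) p + \frac{256}{3}\right) = 3 - \left(\left(\frac{3}{2} - \frac{p}{2}\right) p + \frac{256}{3}\right) = 3 - \left(p \left(\frac{3}{2} - \frac{p}{2}\right) + \frac{256}{3}\right) = 3 - \left(\frac{256}{3} + p \left(\frac{3}{2} - \frac{p}{2}\right)\right) = - \frac{247}{3} - p \left(\frac{3}{2} - \frac{p}{2}\right)$)
$152 \left(E{\left(\left(-2 - 3\right) \left(0 + 6\right),-4 \right)} + 29\right) = 152 \left(\left(- \frac{247}{3} + \frac{\left(-4\right)^{2}}{2} - -6\right) + 29\right) = 152 \left(\left(- \frac{247}{3} + \frac{1}{2} \cdot 16 + 6\right) + 29\right) = 152 \left(\left(- \frac{247}{3} + 8 + 6\right) + 29\right) = 152 \left(- \frac{205}{3} + 29\right) = 152 \left(- \frac{118}{3}\right) = - \frac{17936}{3}$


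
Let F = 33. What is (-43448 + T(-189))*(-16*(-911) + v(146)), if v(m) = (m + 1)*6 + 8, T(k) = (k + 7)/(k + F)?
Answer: -2015846173/3 ≈ -6.7195e+8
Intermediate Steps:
T(k) = (7 + k)/(33 + k) (T(k) = (k + 7)/(k + 33) = (7 + k)/(33 + k))
v(m) = 14 + 6*m (v(m) = (1 + m)*6 + 8 = (6 + 6*m) + 8 = 14 + 6*m)
(-43448 + T(-189))*(-16*(-911) + v(146)) = (-43448 + (7 - 189)/(33 - 189))*(-16*(-911) + (14 + 6*146)) = (-43448 - 182/(-156))*(14576 + (14 + 876)) = (-43448 - 1/156*(-182))*(14576 + 890) = (-43448 + 7/6)*15466 = -260681/6*15466 = -2015846173/3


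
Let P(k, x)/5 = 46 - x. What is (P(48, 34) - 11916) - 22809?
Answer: -34665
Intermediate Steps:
P(k, x) = 230 - 5*x (P(k, x) = 5*(46 - x) = 230 - 5*x)
(P(48, 34) - 11916) - 22809 = ((230 - 5*34) - 11916) - 22809 = ((230 - 170) - 11916) - 22809 = (60 - 11916) - 22809 = -11856 - 22809 = -34665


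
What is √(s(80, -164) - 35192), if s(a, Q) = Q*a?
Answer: 6*I*√1342 ≈ 219.8*I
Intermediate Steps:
√(s(80, -164) - 35192) = √(-164*80 - 35192) = √(-13120 - 35192) = √(-48312) = 6*I*√1342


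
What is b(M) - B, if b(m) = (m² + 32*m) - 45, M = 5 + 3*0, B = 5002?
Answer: -4862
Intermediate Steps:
M = 5 (M = 5 + 0 = 5)
b(m) = -45 + m² + 32*m
b(M) - B = (-45 + 5² + 32*5) - 1*5002 = (-45 + 25 + 160) - 5002 = 140 - 5002 = -4862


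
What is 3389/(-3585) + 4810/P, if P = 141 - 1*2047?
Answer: -11851642/3416505 ≈ -3.4689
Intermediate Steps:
P = -1906 (P = 141 - 2047 = -1906)
3389/(-3585) + 4810/P = 3389/(-3585) + 4810/(-1906) = 3389*(-1/3585) + 4810*(-1/1906) = -3389/3585 - 2405/953 = -11851642/3416505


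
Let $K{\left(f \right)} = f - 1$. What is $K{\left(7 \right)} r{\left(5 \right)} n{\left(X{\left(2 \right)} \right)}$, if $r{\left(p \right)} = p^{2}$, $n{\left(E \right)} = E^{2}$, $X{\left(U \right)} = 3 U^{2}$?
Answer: $21600$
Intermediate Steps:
$K{\left(f \right)} = -1 + f$ ($K{\left(f \right)} = f - 1 = -1 + f$)
$K{\left(7 \right)} r{\left(5 \right)} n{\left(X{\left(2 \right)} \right)} = \left(-1 + 7\right) 5^{2} \left(3 \cdot 2^{2}\right)^{2} = 6 \cdot 25 \left(3 \cdot 4\right)^{2} = 150 \cdot 12^{2} = 150 \cdot 144 = 21600$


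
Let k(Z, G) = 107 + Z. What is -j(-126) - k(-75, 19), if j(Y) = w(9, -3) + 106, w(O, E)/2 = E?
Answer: -132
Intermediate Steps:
w(O, E) = 2*E
j(Y) = 100 (j(Y) = 2*(-3) + 106 = -6 + 106 = 100)
-j(-126) - k(-75, 19) = -1*100 - (107 - 75) = -100 - 1*32 = -100 - 32 = -132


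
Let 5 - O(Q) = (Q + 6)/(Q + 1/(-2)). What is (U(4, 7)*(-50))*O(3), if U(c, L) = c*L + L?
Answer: -2450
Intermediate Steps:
O(Q) = 5 - (6 + Q)/(-½ + Q) (O(Q) = 5 - (Q + 6)/(Q + 1/(-2)) = 5 - (6 + Q)/(Q - ½) = 5 - (6 + Q)/(-½ + Q))
U(c, L) = L + L*c (U(c, L) = L*c + L = L + L*c)
(U(4, 7)*(-50))*O(3) = ((7*(1 + 4))*(-50))*((-17 + 8*3)/(-1 + 2*3)) = ((7*5)*(-50))*((-17 + 24)/(-1 + 6)) = (35*(-50))*(7/5) = -350*7 = -1750*7/5 = -2450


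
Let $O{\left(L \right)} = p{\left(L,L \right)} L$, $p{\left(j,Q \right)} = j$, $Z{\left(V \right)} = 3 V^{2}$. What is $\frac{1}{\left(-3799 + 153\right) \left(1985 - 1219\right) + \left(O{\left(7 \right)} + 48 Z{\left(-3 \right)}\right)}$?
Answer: $- \frac{1}{2791491} \approx -3.5823 \cdot 10^{-7}$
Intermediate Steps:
$O{\left(L \right)} = L^{2}$ ($O{\left(L \right)} = L L = L^{2}$)
$\frac{1}{\left(-3799 + 153\right) \left(1985 - 1219\right) + \left(O{\left(7 \right)} + 48 Z{\left(-3 \right)}\right)} = \frac{1}{\left(-3799 + 153\right) \left(1985 - 1219\right) + \left(7^{2} + 48 \cdot 3 \left(-3\right)^{2}\right)} = \frac{1}{\left(-3646\right) 766 + \left(49 + 48 \cdot 3 \cdot 9\right)} = \frac{1}{-2792836 + \left(49 + 48 \cdot 27\right)} = \frac{1}{-2792836 + \left(49 + 1296\right)} = \frac{1}{-2792836 + 1345} = \frac{1}{-2791491} = - \frac{1}{2791491}$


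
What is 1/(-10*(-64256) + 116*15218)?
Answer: 1/2407848 ≈ 4.1531e-7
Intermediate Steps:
1/(-10*(-64256) + 116*15218) = 1/(642560 + 1765288) = 1/2407848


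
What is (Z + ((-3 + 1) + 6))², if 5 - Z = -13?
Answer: 484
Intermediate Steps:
Z = 18 (Z = 5 - 1*(-13) = 5 + 13 = 18)
(Z + ((-3 + 1) + 6))² = (18 + ((-3 + 1) + 6))² = (18 + (-2 + 6))² = (18 + 4)² = 22² = 484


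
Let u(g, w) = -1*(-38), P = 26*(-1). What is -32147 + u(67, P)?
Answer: -32109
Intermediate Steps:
P = -26
u(g, w) = 38
-32147 + u(67, P) = -32147 + 38 = -32109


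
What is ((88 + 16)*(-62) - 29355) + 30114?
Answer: -5689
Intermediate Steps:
((88 + 16)*(-62) - 29355) + 30114 = (104*(-62) - 29355) + 30114 = (-6448 - 29355) + 30114 = -35803 + 30114 = -5689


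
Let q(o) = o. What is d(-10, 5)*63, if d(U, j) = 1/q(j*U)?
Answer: -63/50 ≈ -1.2600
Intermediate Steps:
d(U, j) = 1/(U*j) (d(U, j) = 1/(j*U) = 1/(U*j))
d(-10, 5)*63 = (1/(-10*5))*63 = -1/10*1/5*63 = -1/50*63 = -63/50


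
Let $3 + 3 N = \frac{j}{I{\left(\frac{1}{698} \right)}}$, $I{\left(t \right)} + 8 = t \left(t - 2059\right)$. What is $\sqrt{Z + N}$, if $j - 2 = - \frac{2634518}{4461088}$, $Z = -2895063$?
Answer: $\frac{i \sqrt{711697897406366431716416747035}}{495813963678} \approx 1701.5 i$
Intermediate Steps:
$j = \frac{3143829}{2230544}$ ($j = 2 - \frac{2634518}{4461088} = 2 - \frac{1317259}{2230544} = \frac{3143829}{2230544} \approx 1.4094$)
$I{\left(t \right)} = -8 + t \left(-2059 + t\right)$ ($I{\left(t \right)} = -8 + t \left(t - 2059\right) = -8 + t \left(-2059 + t\right)$)
$N = - \frac{3102524287411}{2974883782068}$ ($N = -1 + \frac{\frac{3143829}{2230544} \frac{1}{-8 + \left(\frac{1}{698}\right)^{2} - \frac{2059}{698}}}{3} = -1 + \frac{\frac{3143829}{2230544} \frac{1}{-8 + \frac{1}{487204} - \frac{2059}{698}}}{3} = -1 + \frac{\frac{3143829}{2230544} \frac{1}{- \frac{5334813}{487204}}}{3} = -1 + \frac{\frac{3143829}{2230544} \left(- \frac{487204}{5334813}\right)}{3} = -1 + \frac{1}{3} \left(- \frac{127640505343}{991627927356}\right) = -1 - \frac{127640505343}{2974883782068} = - \frac{3102524287411}{2974883782068} \approx -1.0429$)
$\sqrt{Z + N} = \sqrt{-2895063 - \frac{3102524287411}{2974883782068}} = \sqrt{- \frac{8612479069289417695}{2974883782068}} = \frac{i \sqrt{711697897406366431716416747035}}{495813963678}$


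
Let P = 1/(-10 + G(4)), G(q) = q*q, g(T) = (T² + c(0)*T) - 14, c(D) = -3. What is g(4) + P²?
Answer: -359/36 ≈ -9.9722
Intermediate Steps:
g(T) = -14 + T² - 3*T (g(T) = (T² - 3*T) - 14 = -14 + T² - 3*T)
G(q) = q²
P = ⅙ (P = 1/(-10 + 4²) = 1/(-10 + 16) = 1/6 = ⅙ ≈ 0.16667)
g(4) + P² = (-14 + 4² - 3*4) + (⅙)² = (-14 + 16 - 12) + 1/36 = -10 + 1/36 = -359/36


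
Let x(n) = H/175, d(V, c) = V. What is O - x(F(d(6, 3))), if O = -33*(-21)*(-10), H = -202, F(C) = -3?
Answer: -1212548/175 ≈ -6928.8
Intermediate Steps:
x(n) = -202/175
O = -6930 (O = 693*(-10) = -6930)
O - x(F(d(6, 3))) = -6930 - 1*(-202/175) = -6930 + 202/175 = -1212548/175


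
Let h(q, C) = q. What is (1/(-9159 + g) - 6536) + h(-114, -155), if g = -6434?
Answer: -103693451/15593 ≈ -6650.0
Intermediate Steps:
(1/(-9159 + g) - 6536) + h(-114, -155) = (1/(-9159 - 6434) - 6536) - 114 = (1/(-15593) - 6536) - 114 = (-1/15593 - 6536) - 114 = -101915849/15593 - 114 = -103693451/15593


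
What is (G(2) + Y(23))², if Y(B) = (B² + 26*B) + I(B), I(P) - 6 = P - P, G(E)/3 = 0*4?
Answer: 1283689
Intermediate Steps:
G(E) = 0 (G(E) = 3*(0*4) = 3*0 = 0)
I(P) = 6 (I(P) = 6 + (P - P) = 6 + 0 = 6)
Y(B) = 6 + B² + 26*B (Y(B) = (B² + 26*B) + 6 = 6 + B² + 26*B)
(G(2) + Y(23))² = (0 + (6 + 23² + 26*23))² = (0 + (6 + 529 + 598))² = (0 + 1133)² = 1133² = 1283689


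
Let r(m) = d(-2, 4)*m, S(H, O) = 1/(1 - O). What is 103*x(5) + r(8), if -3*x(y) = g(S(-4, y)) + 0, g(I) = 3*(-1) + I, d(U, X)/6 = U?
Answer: 187/12 ≈ 15.583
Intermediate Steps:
d(U, X) = 6*U
g(I) = -3 + I
x(y) = 1 + 1/(3*(-1 + y)) (x(y) = -((-3 - 1/(-1 + y)) + 0)/3 = -(-3 - 1/(-1 + y))/3 = 1 + 1/(3*(-1 + y)))
r(m) = -12*m (r(m) = (6*(-2))*m = -12*m)
103*x(5) + r(8) = 103*((-⅔ + 5)/(-1 + 5)) - 12*8 = 103*((13/3)/4) - 96 = 103*((¼)*(13/3)) - 96 = 103*(13/12) - 96 = 1339/12 - 96 = 187/12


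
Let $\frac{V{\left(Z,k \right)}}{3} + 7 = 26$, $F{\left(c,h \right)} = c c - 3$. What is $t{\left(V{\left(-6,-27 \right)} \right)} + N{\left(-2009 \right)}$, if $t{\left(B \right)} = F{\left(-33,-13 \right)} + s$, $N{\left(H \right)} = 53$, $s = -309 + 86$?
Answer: $916$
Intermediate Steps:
$F{\left(c,h \right)} = -3 + c^{2}$ ($F{\left(c,h \right)} = c^{2} - 3 = -3 + c^{2}$)
$V{\left(Z,k \right)} = 57$ ($V{\left(Z,k \right)} = -21 + 3 \cdot 26 = -21 + 78 = 57$)
$s = -223$
$t{\left(B \right)} = 863$ ($t{\left(B \right)} = \left(-3 + \left(-33\right)^{2}\right) - 223 = \left(-3 + 1089\right) - 223 = 1086 - 223 = 863$)
$t{\left(V{\left(-6,-27 \right)} \right)} + N{\left(-2009 \right)} = 863 + 53 = 916$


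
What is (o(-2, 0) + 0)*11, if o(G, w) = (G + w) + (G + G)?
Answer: -66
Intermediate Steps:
o(G, w) = w + 3*G (o(G, w) = (G + w) + 2*G = w + 3*G)
(o(-2, 0) + 0)*11 = ((0 + 3*(-2)) + 0)*11 = ((0 - 6) + 0)*11 = (-6 + 0)*11 = -6*11 = -66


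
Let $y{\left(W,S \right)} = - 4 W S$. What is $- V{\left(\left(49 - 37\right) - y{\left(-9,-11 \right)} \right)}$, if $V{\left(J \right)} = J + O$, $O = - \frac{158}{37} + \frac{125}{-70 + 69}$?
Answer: $- \frac{10313}{37} \approx -278.73$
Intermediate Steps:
$y{\left(W,S \right)} = - 4 S W$
$O = - \frac{4783}{37}$ ($O = \left(-158\right) \frac{1}{37} + \frac{125}{-1} = - \frac{158}{37} + 125 \left(-1\right) = - \frac{158}{37} - 125 = - \frac{4783}{37} \approx -129.27$)
$V{\left(J \right)} = - \frac{4783}{37} + J$ ($V{\left(J \right)} = J - \frac{4783}{37} = - \frac{4783}{37} + J$)
$- V{\left(\left(49 - 37\right) - y{\left(-9,-11 \right)} \right)} = - (- \frac{4783}{37} + \left(\left(49 - 37\right) - \left(-4\right) \left(-11\right) \left(-9\right)\right)) = - (- \frac{4783}{37} + \left(12 - -396\right)) = - (- \frac{4783}{37} + \left(12 + 396\right)) = - (- \frac{4783}{37} + 408) = \left(-1\right) \frac{10313}{37} = - \frac{10313}{37}$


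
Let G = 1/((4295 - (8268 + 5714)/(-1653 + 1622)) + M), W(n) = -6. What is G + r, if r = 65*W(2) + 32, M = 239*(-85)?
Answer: -172784435/482638 ≈ -358.00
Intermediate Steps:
M = -20315
r = -358 (r = 65*(-6) + 32 = -390 + 32 = -358)
G = -31/482638 (G = 1/((4295 - (8268 + 5714)/(-1653 + 1622)) - 20315) = 1/((4295 - 13982/(-31)) - 20315) = 1/((4295 - 13982*(-1)/31) - 20315) = 1/((4295 - 1*(-13982/31)) - 20315) = 1/((4295 + 13982/31) - 20315) = 1/(147127/31 - 20315) = 1/(-482638/31) = -31/482638 ≈ -6.4230e-5)
G + r = -31/482638 - 358 = -172784435/482638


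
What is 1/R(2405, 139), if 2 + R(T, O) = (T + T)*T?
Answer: 1/11568048 ≈ 8.6445e-8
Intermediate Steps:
R(T, O) = -2 + 2*T² (R(T, O) = -2 + (T + T)*T = -2 + (2*T)*T = -2 + 2*T²)
1/R(2405, 139) = 1/(-2 + 2*2405²) = 1/(-2 + 2*5784025) = 1/(-2 + 11568050) = 1/11568048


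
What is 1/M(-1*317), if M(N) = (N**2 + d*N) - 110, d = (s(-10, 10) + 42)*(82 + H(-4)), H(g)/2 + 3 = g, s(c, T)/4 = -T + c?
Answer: 1/919507 ≈ 1.0875e-6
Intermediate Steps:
s(c, T) = -4*T + 4*c (s(c, T) = 4*(-T + c) = 4*(c - T) = -4*T + 4*c)
H(g) = -6 + 2*g
d = -2584 (d = ((-4*10 + 4*(-10)) + 42)*(82 + (-6 + 2*(-4))) = ((-40 - 40) + 42)*(82 + (-6 - 8)) = (-80 + 42)*(82 - 14) = -38*68 = -2584)
M(N) = -110 + N**2 - 2584*N (M(N) = (N**2 - 2584*N) - 110 = -110 + N**2 - 2584*N)
1/M(-1*317) = 1/(-110 + (-1*317)**2 - (-2584)*317) = 1/(-110 + (-317)**2 - 2584*(-317)) = 1/(-110 + 100489 + 819128) = 1/919507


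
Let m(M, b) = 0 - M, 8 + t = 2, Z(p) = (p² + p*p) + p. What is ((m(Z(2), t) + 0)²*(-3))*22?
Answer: -6600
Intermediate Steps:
Z(p) = p + 2*p² (Z(p) = (p² + p²) + p = 2*p² + p = p + 2*p²)
t = -6 (t = -8 + 2 = -6)
m(M, b) = -M
((m(Z(2), t) + 0)²*(-3))*22 = ((-2*(1 + 2*2) + 0)²*(-3))*22 = ((-2*(1 + 4) + 0)²*(-3))*22 = ((-2*5 + 0)²*(-3))*22 = ((-1*10 + 0)²*(-3))*22 = ((-10 + 0)²*(-3))*22 = ((-10)²*(-3))*22 = (100*(-3))*22 = -300*22 = -6600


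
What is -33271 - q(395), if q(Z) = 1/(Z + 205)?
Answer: -19962601/600 ≈ -33271.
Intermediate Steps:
q(Z) = 1/(205 + Z)
-33271 - q(395) = -33271 - 1/(205 + 395) = -33271 - 1/600 = -19962601/600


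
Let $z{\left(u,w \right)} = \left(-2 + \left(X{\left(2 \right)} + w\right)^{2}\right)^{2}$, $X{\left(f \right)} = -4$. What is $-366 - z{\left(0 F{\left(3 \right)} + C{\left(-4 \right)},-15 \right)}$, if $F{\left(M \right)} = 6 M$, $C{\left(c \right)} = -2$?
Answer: $-129247$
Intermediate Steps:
$z{\left(u,w \right)} = \left(-2 + \left(-4 + w\right)^{2}\right)^{2}$
$-366 - z{\left(0 F{\left(3 \right)} + C{\left(-4 \right)},-15 \right)} = -366 - \left(-2 + \left(-4 - 15\right)^{2}\right)^{2} = -366 - \left(-2 + \left(-19\right)^{2}\right)^{2} = -366 - \left(-2 + 361\right)^{2} = -366 - 359^{2} = -366 - 128881 = -129247$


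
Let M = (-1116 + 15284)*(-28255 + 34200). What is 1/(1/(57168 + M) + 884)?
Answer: 84285928/74508760353 ≈ 0.0011312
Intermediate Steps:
M = 84228760 (M = 14168*5945 = 84228760)
1/(1/(57168 + M) + 884) = 1/(1/(57168 + 84228760) + 884) = 1/(1/84285928 + 884) = 1/(74508760353/84285928) = 84285928/74508760353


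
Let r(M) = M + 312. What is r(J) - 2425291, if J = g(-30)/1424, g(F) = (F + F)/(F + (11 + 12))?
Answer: -6043047653/2492 ≈ -2.4250e+6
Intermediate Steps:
g(F) = 2*F/(23 + F) (g(F) = (2*F)/(F + 23) = (2*F)/(23 + F) = 2*F/(23 + F))
J = 15/2492 (J = (2*(-30)/(23 - 30))/1424 = (2*(-30)/(-7))*(1/1424) = (2*(-30)*(-⅐))*(1/1424) = (60/7)*(1/1424) = 15/2492 ≈ 0.0060193)
r(M) = 312 + M
r(J) - 2425291 = (312 + 15/2492) - 2425291 = 777519/2492 - 2425291 = -6043047653/2492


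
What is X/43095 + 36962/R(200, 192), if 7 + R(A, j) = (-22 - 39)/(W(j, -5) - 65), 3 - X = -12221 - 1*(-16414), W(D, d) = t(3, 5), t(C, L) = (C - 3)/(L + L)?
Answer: -10353868121/1697943 ≈ -6097.9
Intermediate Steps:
t(C, L) = (-3 + C)/(2*L) (t(C, L) = (-3 + C)/((2*L)) = (-3 + C)*(1/(2*L)) = (-3 + C)/(2*L))
W(D, d) = 0 (W(D, d) = (1/2)*(-3 + 3)/5 = (1/2)*(1/5)*0 = 0)
X = -4190 (X = 3 - (-12221 - 1*(-16414)) = 3 - (-12221 + 16414) = 3 - 1*4193 = 3 - 4193 = -4190)
R(A, j) = -394/65 (R(A, j) = -7 + (-22 - 39)/(0 - 65) = -7 - 61/(-65) = -7 - 61*(-1/65) = -7 + 61/65 = -394/65)
X/43095 + 36962/R(200, 192) = -4190/43095 + 36962/(-394/65) = -4190*1/43095 + 36962*(-65/394) = -838/8619 - 1201265/197 = -10353868121/1697943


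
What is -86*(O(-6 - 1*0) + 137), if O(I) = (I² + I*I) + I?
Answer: -17458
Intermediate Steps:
O(I) = I + 2*I² (O(I) = (I² + I²) + I = 2*I² + I = I + 2*I²)
-86*(O(-6 - 1*0) + 137) = -86*((-6 - 1*0)*(1 + 2*(-6 - 1*0)) + 137) = -86*((-6 + 0)*(1 + 2*(-6 + 0)) + 137) = -86*(-6*(1 + 2*(-6)) + 137) = -86*(-6*(1 - 12) + 137) = -86*(-6*(-11) + 137) = -86*(66 + 137) = -86*203 = -17458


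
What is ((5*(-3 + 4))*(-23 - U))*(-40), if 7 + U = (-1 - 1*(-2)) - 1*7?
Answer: 2000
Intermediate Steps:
U = -13 (U = -7 + ((-1 - 1*(-2)) - 1*7) = -7 + ((-1 + 2) - 7) = -7 + (1 - 7) = -7 - 6 = -13)
((5*(-3 + 4))*(-23 - U))*(-40) = ((5*(-3 + 4))*(-23 - 1*(-13)))*(-40) = ((5*1)*(-23 + 13))*(-40) = (5*(-10))*(-40) = -50*(-40) = 2000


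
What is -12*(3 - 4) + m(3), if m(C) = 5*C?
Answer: 27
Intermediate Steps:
-12*(3 - 4) + m(3) = -12*(3 - 4) + 5*3 = -12*(-1) + 15 = 12 + 15 = 27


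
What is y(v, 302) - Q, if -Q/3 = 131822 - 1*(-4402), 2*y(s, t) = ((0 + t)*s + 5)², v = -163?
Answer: 2423524185/2 ≈ 1.2118e+9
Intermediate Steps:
y(s, t) = (5 + s*t)²/2 (y(s, t) = ((0 + t)*s + 5)²/2 = (t*s + 5)²/2 = (s*t + 5)²/2 = (5 + s*t)²/2)
Q = -408672 (Q = -3*(131822 - 1*(-4402)) = -3*(131822 + 4402) = -3*136224 = -408672)
y(v, 302) - Q = (5 - 163*302)²/2 - 1*(-408672) = (5 - 49226)²/2 + 408672 = (½)*(-49221)² + 408672 = (½)*2422706841 + 408672 = 2422706841/2 + 408672 = 2423524185/2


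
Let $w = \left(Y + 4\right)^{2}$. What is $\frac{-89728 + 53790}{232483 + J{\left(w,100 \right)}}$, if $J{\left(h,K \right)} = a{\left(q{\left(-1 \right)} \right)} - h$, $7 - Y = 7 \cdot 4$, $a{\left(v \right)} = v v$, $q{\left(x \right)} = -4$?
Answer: $- \frac{17969}{116105} \approx -0.15477$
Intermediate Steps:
$a{\left(v \right)} = v^{2}$
$Y = -21$ ($Y = 7 - 7 \cdot 4 = 7 - 28 = -21$)
$w = 289$ ($w = \left(-21 + 4\right)^{2} = \left(-17\right)^{2} = 289$)
$J{\left(h,K \right)} = 16 - h$ ($J{\left(h,K \right)} = \left(-4\right)^{2} - h = 16 - h$)
$\frac{-89728 + 53790}{232483 + J{\left(w,100 \right)}} = \frac{-89728 + 53790}{232483 + \left(16 - 289\right)} = - \frac{35938}{232483 + \left(16 - 289\right)} = - \frac{35938}{232483 - 273} = - \frac{35938}{232210} = \left(-35938\right) \frac{1}{232210} = - \frac{17969}{116105}$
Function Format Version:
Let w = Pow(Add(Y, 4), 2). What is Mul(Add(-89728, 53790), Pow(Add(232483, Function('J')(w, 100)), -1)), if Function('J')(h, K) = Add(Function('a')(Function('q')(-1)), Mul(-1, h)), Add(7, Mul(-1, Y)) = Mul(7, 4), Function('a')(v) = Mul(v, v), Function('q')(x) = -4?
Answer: Rational(-17969, 116105) ≈ -0.15477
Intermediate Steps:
Function('a')(v) = Pow(v, 2)
Y = -21 (Y = Add(7, Mul(-1, Mul(7, 4))) = Add(7, Mul(-1, 28)) = Add(7, -28) = -21)
w = 289 (w = Pow(Add(-21, 4), 2) = Pow(-17, 2) = 289)
Function('J')(h, K) = Add(16, Mul(-1, h)) (Function('J')(h, K) = Add(Pow(-4, 2), Mul(-1, h)) = Add(16, Mul(-1, h)))
Mul(Add(-89728, 53790), Pow(Add(232483, Function('J')(w, 100)), -1)) = Mul(Add(-89728, 53790), Pow(Add(232483, Add(16, Mul(-1, 289))), -1)) = Mul(-35938, Pow(Add(232483, Add(16, -289)), -1)) = Mul(-35938, Pow(Add(232483, -273), -1)) = Mul(-35938, Pow(232210, -1)) = Mul(-35938, Rational(1, 232210)) = Rational(-17969, 116105)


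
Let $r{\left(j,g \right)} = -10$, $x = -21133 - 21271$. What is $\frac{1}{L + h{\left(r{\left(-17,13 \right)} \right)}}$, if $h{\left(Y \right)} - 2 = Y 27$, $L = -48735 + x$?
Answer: $- \frac{1}{91407} \approx -1.094 \cdot 10^{-5}$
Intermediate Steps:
$x = -42404$
$L = -91139$ ($L = -48735 - 42404 = -91139$)
$h{\left(Y \right)} = 2 + 27 Y$ ($h{\left(Y \right)} = 2 + Y 27 = 2 + 27 Y$)
$\frac{1}{L + h{\left(r{\left(-17,13 \right)} \right)}} = \frac{1}{-91139 + \left(2 + 27 \left(-10\right)\right)} = \frac{1}{-91139 + \left(2 - 270\right)} = \frac{1}{-91139 - 268} = \frac{1}{-91407} = - \frac{1}{91407}$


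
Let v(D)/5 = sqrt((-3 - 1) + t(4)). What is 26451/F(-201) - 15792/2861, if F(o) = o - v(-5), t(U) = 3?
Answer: -15849345903/115658786 + 132255*I/40426 ≈ -137.04 + 3.2715*I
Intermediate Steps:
v(D) = 5*I (v(D) = 5*sqrt((-3 - 1) + 3) = 5*sqrt(-4 + 3) = 5*sqrt(-1) = 5*I)
F(o) = o - 5*I
26451/F(-201) - 15792/2861 = 26451/(-201 - 5*I) - 15792/2861 = 26451*((-201 + 5*I)/40426) - 15792*1/2861 = 26451*(-201 + 5*I)/40426 - 15792/2861 = -15792/2861 + 26451*(-201 + 5*I)/40426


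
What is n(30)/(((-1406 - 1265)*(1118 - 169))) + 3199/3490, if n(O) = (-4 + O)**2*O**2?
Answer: 460418617/680490670 ≈ 0.67660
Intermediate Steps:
n(O) = O**2*(-4 + O)**2
n(30)/(((-1406 - 1265)*(1118 - 169))) + 3199/3490 = (30**2*(-4 + 30)**2)/(((-1406 - 1265)*(1118 - 169))) + 3199/3490 = (900*26**2)/((-2671*949)) + 3199*(1/3490) = (900*676)/(-2534779) + 3199/3490 = 608400*(-1/2534779) + 3199/3490 = -46800/194983 + 3199/3490 = 460418617/680490670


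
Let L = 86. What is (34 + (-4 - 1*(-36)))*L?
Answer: 5676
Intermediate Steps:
(34 + (-4 - 1*(-36)))*L = (34 + (-4 - 1*(-36)))*86 = (34 + (-4 + 36))*86 = (34 + 32)*86 = 66*86 = 5676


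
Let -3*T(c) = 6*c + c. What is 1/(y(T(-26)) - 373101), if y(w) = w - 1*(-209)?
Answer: -3/1118494 ≈ -2.6822e-6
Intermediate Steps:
T(c) = -7*c/3 (T(c) = -(6*c + c)/3 = -7*c/3)
y(w) = 209 + w (y(w) = w + 209 = 209 + w)
1/(y(T(-26)) - 373101) = 1/((209 - 7/3*(-26)) - 373101) = 1/((209 + 182/3) - 373101) = 1/(809/3 - 373101) = 1/(-1118494/3) = -3/1118494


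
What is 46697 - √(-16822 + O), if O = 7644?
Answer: 46697 - I*√9178 ≈ 46697.0 - 95.802*I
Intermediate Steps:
46697 - √(-16822 + O) = 46697 - √(-16822 + 7644) = 46697 - √(-9178) = 46697 - I*√9178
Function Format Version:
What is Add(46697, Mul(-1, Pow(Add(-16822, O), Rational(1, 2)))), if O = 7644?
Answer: Add(46697, Mul(-1, I, Pow(9178, Rational(1, 2)))) ≈ Add(46697., Mul(-95.802, I))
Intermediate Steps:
Add(46697, Mul(-1, Pow(Add(-16822, O), Rational(1, 2)))) = Add(46697, Mul(-1, Pow(Add(-16822, 7644), Rational(1, 2)))) = Add(46697, Mul(-1, Pow(-9178, Rational(1, 2)))) = Add(46697, Mul(-1, Mul(I, Pow(9178, Rational(1, 2))))) = Add(46697, Mul(-1, I, Pow(9178, Rational(1, 2))))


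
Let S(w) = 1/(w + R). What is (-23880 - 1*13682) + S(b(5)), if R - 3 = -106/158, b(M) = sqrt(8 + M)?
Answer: -1775833210/47277 + 6241*sqrt(13)/47277 ≈ -37562.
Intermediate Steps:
R = 184/79 (R = 3 - 106/158 = 3 - 106*1/158 = 3 - 53/79 = 184/79 ≈ 2.3291)
S(w) = 1/(184/79 + w) (S(w) = 1/(w + 184/79) = 1/(184/79 + w))
(-23880 - 1*13682) + S(b(5)) = (-23880 - 1*13682) + 79/(184 + 79*sqrt(8 + 5)) = (-23880 - 13682) + 79/(184 + 79*sqrt(13)) = -37562 + 79/(184 + 79*sqrt(13))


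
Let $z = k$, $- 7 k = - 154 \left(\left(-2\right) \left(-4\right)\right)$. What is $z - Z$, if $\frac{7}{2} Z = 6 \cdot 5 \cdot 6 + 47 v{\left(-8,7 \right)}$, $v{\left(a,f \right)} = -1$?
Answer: $138$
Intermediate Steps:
$k = 176$ ($k = - \frac{\left(-154\right) \left(\left(-2\right) \left(-4\right)\right)}{7} = - \frac{\left(-154\right) 8}{7} = \left(- \frac{1}{7}\right) \left(-1232\right) = 176$)
$z = 176$
$Z = 38$ ($Z = \frac{2 \left(6 \cdot 5 \cdot 6 + 47 \left(-1\right)\right)}{7} = \frac{2 \left(30 \cdot 6 - 47\right)}{7} = \frac{2 \left(180 - 47\right)}{7} = \frac{2}{7} \cdot 133 = 38$)
$z - Z = 176 - 38 = 138$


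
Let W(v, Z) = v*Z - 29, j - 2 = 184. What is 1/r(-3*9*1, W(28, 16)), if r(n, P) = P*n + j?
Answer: -1/11127 ≈ -8.9871e-5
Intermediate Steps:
j = 186 (j = 2 + 184 = 186)
W(v, Z) = -29 + Z*v (W(v, Z) = Z*v - 29 = -29 + Z*v)
r(n, P) = 186 + P*n (r(n, P) = P*n + 186 = 186 + P*n)
1/r(-3*9*1, W(28, 16)) = 1/(186 + (-29 + 16*28)*(-3*9*1)) = 1/(186 + (-29 + 448)*(-27*1)) = 1/(186 + 419*(-27)) = 1/(186 - 11313) = 1/(-11127) = -1/11127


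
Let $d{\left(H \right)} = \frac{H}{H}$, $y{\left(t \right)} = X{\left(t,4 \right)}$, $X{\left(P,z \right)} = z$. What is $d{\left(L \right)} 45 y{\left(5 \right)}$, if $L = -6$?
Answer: $180$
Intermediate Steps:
$y{\left(t \right)} = 4$
$d{\left(H \right)} = 1$
$d{\left(L \right)} 45 y{\left(5 \right)} = 1 \cdot 45 \cdot 4 = 45 \cdot 4 = 180$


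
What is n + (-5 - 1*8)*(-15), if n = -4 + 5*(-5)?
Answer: 166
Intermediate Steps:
n = -29 (n = -4 - 25 = -29)
n + (-5 - 1*8)*(-15) = -29 + (-5 - 1*8)*(-15) = -29 + (-5 - 8)*(-15) = -29 - 13*(-15) = -29 + 195 = 166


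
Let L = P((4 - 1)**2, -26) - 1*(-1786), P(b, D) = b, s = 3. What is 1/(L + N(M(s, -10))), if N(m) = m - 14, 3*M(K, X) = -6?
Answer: 1/1779 ≈ 0.00056211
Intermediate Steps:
M(K, X) = -2 (M(K, X) = (1/3)*(-6) = -2)
L = 1795 (L = (4 - 1)**2 - 1*(-1786) = 3**2 + 1786 = 9 + 1786 = 1795)
N(m) = -14 + m
1/(L + N(M(s, -10))) = 1/(1795 + (-14 - 2)) = 1/(1795 - 16) = 1/1779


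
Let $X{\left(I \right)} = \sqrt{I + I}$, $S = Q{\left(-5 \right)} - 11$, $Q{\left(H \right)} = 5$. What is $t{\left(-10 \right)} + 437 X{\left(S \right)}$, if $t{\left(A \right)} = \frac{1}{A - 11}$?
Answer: $- \frac{1}{21} + 874 i \sqrt{3} \approx -0.047619 + 1513.8 i$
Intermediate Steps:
$t{\left(A \right)} = \frac{1}{-11 + A}$
$S = -6$ ($S = 5 - 11 = -6$)
$X{\left(I \right)} = \sqrt{2} \sqrt{I}$ ($X{\left(I \right)} = \sqrt{2 I} = \sqrt{2} \sqrt{I}$)
$t{\left(-10 \right)} + 437 X{\left(S \right)} = \frac{1}{-11 - 10} + 437 \sqrt{2} \sqrt{-6} = \frac{1}{-21} + 437 \sqrt{2} i \sqrt{6} = - \frac{1}{21} + 437 \cdot 2 i \sqrt{3} = - \frac{1}{21} + 874 i \sqrt{3}$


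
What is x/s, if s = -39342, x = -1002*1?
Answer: 167/6557 ≈ 0.025469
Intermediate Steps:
x = -1002
x/s = -1002/(-39342) = -1002*(-1/39342) = 167/6557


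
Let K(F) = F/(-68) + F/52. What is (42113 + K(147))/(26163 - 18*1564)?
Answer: -9307120/439569 ≈ -21.173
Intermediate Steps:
K(F) = F/221 (K(F) = F*(-1/68) + F*(1/52) = -F/68 + F/52 = F/221)
(42113 + K(147))/(26163 - 18*1564) = (42113 + (1/221)*147)/(26163 - 18*1564) = (42113 + 147/221)/(26163 - 28152) = (9307120/221)/(-1989) = (9307120/221)*(-1/1989) = -9307120/439569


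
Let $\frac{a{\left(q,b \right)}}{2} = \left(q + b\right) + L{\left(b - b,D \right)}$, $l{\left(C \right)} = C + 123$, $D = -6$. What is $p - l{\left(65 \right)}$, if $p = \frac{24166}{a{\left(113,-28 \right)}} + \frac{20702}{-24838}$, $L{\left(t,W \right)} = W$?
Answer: $- \frac{3200540}{89191} \approx -35.884$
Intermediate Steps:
$l{\left(C \right)} = 123 + C$
$a{\left(q,b \right)} = -12 + 2 b + 2 q$ ($a{\left(q,b \right)} = 2 \left(\left(q + b\right) - 6\right) = 2 \left(\left(b + q\right) - 6\right) = 2 \left(-6 + b + q\right) = -12 + 2 b + 2 q$)
$p = \frac{13567368}{89191}$ ($p = \frac{24166}{-12 + 2 \left(-28\right) + 2 \cdot 113} + \frac{20702}{-24838} = \frac{24166}{-12 - 56 + 226} + 20702 \left(- \frac{1}{24838}\right) = \frac{24166}{158} - \frac{941}{1129} = 24166 \cdot \frac{1}{158} - \frac{941}{1129} = \frac{12083}{79} - \frac{941}{1129} = \frac{13567368}{89191} \approx 152.12$)
$p - l{\left(65 \right)} = \frac{13567368}{89191} - \left(123 + 65\right) = \frac{13567368}{89191} - 188 = - \frac{3200540}{89191}$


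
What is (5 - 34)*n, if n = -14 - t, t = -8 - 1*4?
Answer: 58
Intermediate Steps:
t = -12 (t = -8 - 4 = -12)
n = -2 (n = -14 - 1*(-12) = -14 + 12 = -2)
(5 - 34)*n = (5 - 34)*(-2) = -29*(-2) = 58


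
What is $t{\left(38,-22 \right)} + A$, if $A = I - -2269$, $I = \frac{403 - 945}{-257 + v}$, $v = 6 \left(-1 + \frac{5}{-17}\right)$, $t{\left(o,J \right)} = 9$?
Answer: $\frac{10262492}{4501} \approx 2280.0$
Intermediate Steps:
$v = - \frac{132}{17}$ ($v = 6 \left(-1 + 5 \left(- \frac{1}{17}\right)\right) = 6 \left(-1 - \frac{5}{17}\right) = 6 \left(- \frac{22}{17}\right) = - \frac{132}{17} \approx -7.7647$)
$I = \frac{9214}{4501}$ ($I = \frac{403 - 945}{-257 - \frac{132}{17}} = - \frac{542}{- \frac{4501}{17}} = \left(-542\right) \left(- \frac{17}{4501}\right) = \frac{9214}{4501} \approx 2.0471$)
$A = \frac{10221983}{4501}$ ($A = \frac{9214}{4501} - -2269 = \frac{9214}{4501} + 2269 = \frac{10221983}{4501} \approx 2271.0$)
$t{\left(38,-22 \right)} + A = 9 + \frac{10221983}{4501} = \frac{10262492}{4501}$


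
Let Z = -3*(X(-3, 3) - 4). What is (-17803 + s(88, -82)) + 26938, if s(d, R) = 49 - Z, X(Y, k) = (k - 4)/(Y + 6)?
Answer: 9171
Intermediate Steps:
X(Y, k) = (-4 + k)/(6 + Y)
Z = 13 (Z = -3*((-4 + 3)/(6 - 3) - 4) = -3*(-1/3 - 4) = -3*((⅓)*(-1) - 4) = -3*(-⅓ - 4) = -3*(-13/3) = 13)
s(d, R) = 36 (s(d, R) = 49 - 1*13 = 49 - 13 = 36)
(-17803 + s(88, -82)) + 26938 = (-17803 + 36) + 26938 = -17767 + 26938 = 9171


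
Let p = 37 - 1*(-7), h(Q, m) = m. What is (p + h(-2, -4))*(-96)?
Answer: -3840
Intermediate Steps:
p = 44 (p = 37 + 7 = 44)
(p + h(-2, -4))*(-96) = (44 - 4)*(-96) = 40*(-96) = -3840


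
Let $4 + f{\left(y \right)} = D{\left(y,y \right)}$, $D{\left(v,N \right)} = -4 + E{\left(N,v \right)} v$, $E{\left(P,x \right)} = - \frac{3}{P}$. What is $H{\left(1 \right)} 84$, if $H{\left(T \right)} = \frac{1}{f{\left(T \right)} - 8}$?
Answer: $- \frac{84}{19} \approx -4.4211$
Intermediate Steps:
$D{\left(v,N \right)} = -4 - \frac{3 v}{N}$ ($D{\left(v,N \right)} = -4 + - \frac{3}{N} v = -4 - \frac{3 v}{N}$)
$f{\left(y \right)} = -11$ ($f{\left(y \right)} = -4 - \left(4 + \frac{3 y}{y}\right) = -4 - 7 = -11$)
$H{\left(T \right)} = - \frac{1}{19}$ ($H{\left(T \right)} = \frac{1}{-11 - 8} = \frac{1}{-19} = - \frac{1}{19}$)
$H{\left(1 \right)} 84 = \left(- \frac{1}{19}\right) 84 = - \frac{84}{19}$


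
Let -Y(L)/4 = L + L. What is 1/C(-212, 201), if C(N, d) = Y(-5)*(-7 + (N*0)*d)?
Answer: -1/280 ≈ -0.0035714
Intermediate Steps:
Y(L) = -8*L (Y(L) = -4*(L + L) = -8*L)
C(N, d) = -280 (C(N, d) = (-8*(-5))*(-7 + (N*0)*d) = 40*(-7 + 0*d) = 40*(-7 + 0) = 40*(-7) = -280)
1/C(-212, 201) = 1/(-280) = -1/280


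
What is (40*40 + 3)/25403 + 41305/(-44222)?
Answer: -139769007/160481638 ≈ -0.87093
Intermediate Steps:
(40*40 + 3)/25403 + 41305/(-44222) = (1600 + 3)*(1/25403) + 41305*(-1/44222) = 1603*(1/25403) - 41305/44222 = 229/3629 - 41305/44222 = -139769007/160481638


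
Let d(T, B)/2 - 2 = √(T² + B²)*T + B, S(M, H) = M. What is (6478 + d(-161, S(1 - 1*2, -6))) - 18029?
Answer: -11549 - 322*√25922 ≈ -63392.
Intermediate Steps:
d(T, B) = 4 + 2*B + 2*T*√(B² + T²) (d(T, B) = 4 + 2*(√(T² + B²)*T + B) = 4 + 2*(√(B² + T²)*T + B) = 4 + 2*(T*√(B² + T²) + B) = 4 + 2*(B + T*√(B² + T²)) = 4 + (2*B + 2*T*√(B² + T²)) = 4 + 2*B + 2*T*√(B² + T²))
(6478 + d(-161, S(1 - 1*2, -6))) - 18029 = (6478 + (4 + 2*(1 - 1*2) + 2*(-161)*√((1 - 1*2)² + (-161)²))) - 18029 = (6478 + (4 + 2*(1 - 2) + 2*(-161)*√((1 - 2)² + 25921))) - 18029 = (6478 + (4 + 2*(-1) + 2*(-161)*√((-1)² + 25921))) - 18029 = (6478 + (4 - 2 + 2*(-161)*√(1 + 25921))) - 18029 = (6478 + (4 - 2 + 2*(-161)*√25922)) - 18029 = (6478 + (4 - 2 - 322*√25922)) - 18029 = (6478 + (2 - 322*√25922)) - 18029 = (6480 - 322*√25922) - 18029 = -11549 - 322*√25922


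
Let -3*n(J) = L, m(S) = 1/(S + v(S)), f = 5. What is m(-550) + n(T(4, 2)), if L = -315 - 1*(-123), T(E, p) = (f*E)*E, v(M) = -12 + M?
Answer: 71167/1112 ≈ 63.999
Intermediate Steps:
m(S) = 1/(-12 + 2*S) (m(S) = 1/(S + (-12 + S)) = 1/(-12 + 2*S))
T(E, p) = 5*E² (T(E, p) = (5*E)*E = 5*E²)
L = -192 (L = -315 + 123 = -192)
n(J) = 64 (n(J) = -⅓*(-192) = 64)
m(-550) + n(T(4, 2)) = 1/(2*(-6 - 550)) + 64 = (½)/(-556) + 64 = (½)*(-1/556) + 64 = -1/1112 + 64 = 71167/1112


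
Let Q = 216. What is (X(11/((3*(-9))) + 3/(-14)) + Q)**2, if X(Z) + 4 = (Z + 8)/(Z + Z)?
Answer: 9380116201/220900 ≈ 42463.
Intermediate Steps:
X(Z) = -4 + (8 + Z)/(2*Z) (X(Z) = -4 + (Z + 8)/(Z + Z) = -4 + (8 + Z)/((2*Z)) = -4 + (8 + Z)*(1/(2*Z)) = -4 + (8 + Z)/(2*Z))
(X(11/((3*(-9))) + 3/(-14)) + Q)**2 = ((-7/2 + 4/(11/((3*(-9))) + 3/(-14))) + 216)**2 = ((-7/2 + 4/(11/(-27) + 3*(-1/14))) + 216)**2 = ((-7/2 + 4/(11*(-1/27) - 3/14)) + 216)**2 = ((-7/2 + 4/(-11/27 - 3/14)) + 216)**2 = ((-7/2 + 4/(-235/378)) + 216)**2 = ((-7/2 + 4*(-378/235)) + 216)**2 = ((-7/2 - 1512/235) + 216)**2 = (-4669/470 + 216)**2 = (96851/470)**2 = 9380116201/220900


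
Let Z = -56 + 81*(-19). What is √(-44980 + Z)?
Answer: 45*I*√23 ≈ 215.81*I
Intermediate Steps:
Z = -1595 (Z = -56 - 1539 = -1595)
√(-44980 + Z) = √(-44980 - 1595) = √(-46575) = 45*I*√23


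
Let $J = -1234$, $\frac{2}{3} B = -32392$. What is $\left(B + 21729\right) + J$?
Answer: $-28093$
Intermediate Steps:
$B = -48588$ ($B = \frac{3}{2} \left(-32392\right) = -48588$)
$\left(B + 21729\right) + J = \left(-48588 + 21729\right) - 1234 = -26859 - 1234 = -28093$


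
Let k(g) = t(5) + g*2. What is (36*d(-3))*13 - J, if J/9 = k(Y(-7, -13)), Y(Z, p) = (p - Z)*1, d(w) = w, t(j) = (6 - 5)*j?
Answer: -1341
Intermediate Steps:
t(j) = j (t(j) = 1*j = j)
Y(Z, p) = p - Z
k(g) = 5 + 2*g (k(g) = 5 + g*2 = 5 + 2*g)
J = -63 (J = 9*(5 + 2*(-13 - 1*(-7))) = 9*(5 + 2*(-13 + 7)) = 9*(5 + 2*(-6)) = 9*(5 - 12) = 9*(-7) = -63)
(36*d(-3))*13 - J = (36*(-3))*13 - 1*(-63) = -108*13 + 63 = -1404 + 63 = -1341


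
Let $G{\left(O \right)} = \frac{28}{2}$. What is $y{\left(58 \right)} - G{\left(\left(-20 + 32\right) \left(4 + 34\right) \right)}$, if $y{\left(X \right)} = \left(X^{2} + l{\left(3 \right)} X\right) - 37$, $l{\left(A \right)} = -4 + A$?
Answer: $3255$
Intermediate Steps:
$G{\left(O \right)} = 14$ ($G{\left(O \right)} = 28 \cdot \frac{1}{2} = 14$)
$y{\left(X \right)} = -37 + X^{2} - X$ ($y{\left(X \right)} = \left(X^{2} + \left(-4 + 3\right) X\right) - 37 = \left(X^{2} - X\right) - 37 = -37 + X^{2} - X$)
$y{\left(58 \right)} - G{\left(\left(-20 + 32\right) \left(4 + 34\right) \right)} = \left(-37 + 58^{2} - 58\right) - 14 = \left(-37 + 3364 - 58\right) - 14 = 3269 - 14 = 3255$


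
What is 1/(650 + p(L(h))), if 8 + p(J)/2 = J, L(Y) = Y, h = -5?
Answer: 1/624 ≈ 0.0016026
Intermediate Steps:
p(J) = -16 + 2*J
1/(650 + p(L(h))) = 1/(650 + (-16 + 2*(-5))) = 1/(650 + (-16 - 10)) = 1/(650 - 26) = 1/624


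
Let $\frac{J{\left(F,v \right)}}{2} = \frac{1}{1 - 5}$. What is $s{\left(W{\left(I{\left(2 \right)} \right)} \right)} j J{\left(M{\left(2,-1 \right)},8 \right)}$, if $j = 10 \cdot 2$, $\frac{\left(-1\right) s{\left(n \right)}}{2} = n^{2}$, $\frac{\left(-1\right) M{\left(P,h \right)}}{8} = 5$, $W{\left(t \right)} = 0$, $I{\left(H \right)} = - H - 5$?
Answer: $0$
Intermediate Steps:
$I{\left(H \right)} = -5 - H$
$M{\left(P,h \right)} = -40$ ($M{\left(P,h \right)} = \left(-8\right) 5 = -40$)
$J{\left(F,v \right)} = - \frac{1}{2}$ ($J{\left(F,v \right)} = \frac{2}{1 - 5} = \frac{2}{-4} = 2 \left(- \frac{1}{4}\right) = - \frac{1}{2}$)
$s{\left(n \right)} = - 2 n^{2}$
$j = 20$
$s{\left(W{\left(I{\left(2 \right)} \right)} \right)} j J{\left(M{\left(2,-1 \right)},8 \right)} = - 2 \cdot 0^{2} \cdot 20 \left(- \frac{1}{2}\right) = \left(-2\right) 0 \cdot 20 \left(- \frac{1}{2}\right) = 0 \cdot 20 \left(- \frac{1}{2}\right) = 0 \left(- \frac{1}{2}\right) = 0$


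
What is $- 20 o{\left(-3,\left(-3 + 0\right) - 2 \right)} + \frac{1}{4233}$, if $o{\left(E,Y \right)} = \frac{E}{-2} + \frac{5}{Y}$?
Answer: $- \frac{42329}{4233} \approx -9.9998$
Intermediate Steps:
$o{\left(E,Y \right)} = \frac{5}{Y} - \frac{E}{2}$ ($o{\left(E,Y \right)} = E \left(- \frac{1}{2}\right) + \frac{5}{Y} = - \frac{E}{2} + \frac{5}{Y} = \frac{5}{Y} - \frac{E}{2}$)
$- 20 o{\left(-3,\left(-3 + 0\right) - 2 \right)} + \frac{1}{4233} = - 20 \left(\frac{5}{\left(-3 + 0\right) - 2} - - \frac{3}{2}\right) + \frac{1}{4233} = - 20 \left(\frac{5}{-3 - 2} + \frac{3}{2}\right) + \frac{1}{4233} = - 20 \left(\frac{5}{-5} + \frac{3}{2}\right) + \frac{1}{4233} = - 20 \left(5 \left(- \frac{1}{5}\right) + \frac{3}{2}\right) + \frac{1}{4233} = - 20 \left(-1 + \frac{3}{2}\right) + \frac{1}{4233} = \left(-20\right) \frac{1}{2} + \frac{1}{4233} = -10 + \frac{1}{4233} = - \frac{42329}{4233}$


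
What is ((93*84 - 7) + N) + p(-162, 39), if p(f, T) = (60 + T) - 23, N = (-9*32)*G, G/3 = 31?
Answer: -18903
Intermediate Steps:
G = 93 (G = 3*31 = 93)
N = -26784 (N = -9*32*93 = -288*93 = -26784)
p(f, T) = 37 + T
((93*84 - 7) + N) + p(-162, 39) = ((93*84 - 7) - 26784) + (37 + 39) = ((7812 - 7) - 26784) + 76 = (7805 - 26784) + 76 = -18979 + 76 = -18903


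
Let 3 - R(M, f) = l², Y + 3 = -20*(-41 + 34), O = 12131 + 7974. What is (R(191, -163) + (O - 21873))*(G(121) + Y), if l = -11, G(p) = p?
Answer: -486588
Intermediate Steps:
O = 20105
Y = 137 (Y = -3 - 20*(-41 + 34) = -3 - 20*(-7) = -3 + 140 = 137)
R(M, f) = -118 (R(M, f) = 3 - 1*(-11)² = 3 - 1*121 = 3 - 121 = -118)
(R(191, -163) + (O - 21873))*(G(121) + Y) = (-118 + (20105 - 21873))*(121 + 137) = (-118 - 1768)*258 = -1886*258 = -486588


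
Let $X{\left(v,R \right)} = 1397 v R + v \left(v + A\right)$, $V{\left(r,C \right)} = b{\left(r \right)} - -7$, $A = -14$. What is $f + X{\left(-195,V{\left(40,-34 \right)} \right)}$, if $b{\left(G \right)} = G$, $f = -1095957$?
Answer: $-13858707$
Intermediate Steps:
$V{\left(r,C \right)} = 7 + r$ ($V{\left(r,C \right)} = r - -7 = r + 7 = 7 + r$)
$X{\left(v,R \right)} = v \left(-14 + v\right) + 1397 R v$ ($X{\left(v,R \right)} = 1397 v R + v \left(v - 14\right) = 1397 R v + v \left(-14 + v\right) = v \left(-14 + v\right) + 1397 R v$)
$f + X{\left(-195,V{\left(40,-34 \right)} \right)} = -1095957 - 195 \left(-14 - 195 + 1397 \left(7 + 40\right)\right) = -1095957 - 195 \left(-14 - 195 + 1397 \cdot 47\right) = -1095957 - 195 \left(-14 - 195 + 65659\right) = -1095957 - 12762750 = -13858707$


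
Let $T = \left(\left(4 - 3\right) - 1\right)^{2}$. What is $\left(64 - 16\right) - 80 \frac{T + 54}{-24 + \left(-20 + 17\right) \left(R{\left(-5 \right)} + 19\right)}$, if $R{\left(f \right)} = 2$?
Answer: $\frac{2832}{29} \approx 97.655$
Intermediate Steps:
$T = 0$ ($T = \left(1 - 1\right)^{2} = 0^{2} = 0$)
$\left(64 - 16\right) - 80 \frac{T + 54}{-24 + \left(-20 + 17\right) \left(R{\left(-5 \right)} + 19\right)} = \left(64 - 16\right) - 80 \frac{0 + 54}{-24 + \left(-20 + 17\right) \left(2 + 19\right)} = 48 - 80 \frac{54}{-24 - 63} = 48 - 80 \frac{54}{-87} = 48 - 80 \cdot 54 \left(- \frac{1}{87}\right) = 48 - - \frac{1440}{29} = 48 + \frac{1440}{29} = \frac{2832}{29}$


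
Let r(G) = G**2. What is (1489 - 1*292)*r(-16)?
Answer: 306432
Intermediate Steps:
(1489 - 1*292)*r(-16) = (1489 - 1*292)*(-16)**2 = (1489 - 292)*256 = 1197*256 = 306432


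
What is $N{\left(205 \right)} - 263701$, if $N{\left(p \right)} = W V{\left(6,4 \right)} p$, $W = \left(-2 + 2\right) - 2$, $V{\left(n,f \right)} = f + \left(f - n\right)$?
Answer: $-264521$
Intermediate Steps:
$V{\left(n,f \right)} = - n + 2 f$
$W = -2$ ($W = 0 - 2 = -2$)
$N{\left(p \right)} = - 4 p$ ($N{\left(p \right)} = - 2 \left(\left(-1\right) 6 + 2 \cdot 4\right) p = - 2 \left(-6 + 8\right) p = \left(-2\right) 2 p = - 4 p$)
$N{\left(205 \right)} - 263701 = \left(-4\right) 205 - 263701 = -820 - 263701 = -264521$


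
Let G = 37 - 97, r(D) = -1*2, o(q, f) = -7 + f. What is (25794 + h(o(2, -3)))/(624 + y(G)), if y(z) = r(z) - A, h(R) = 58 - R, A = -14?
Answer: 12931/318 ≈ 40.664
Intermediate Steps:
r(D) = -2
G = -60
y(z) = 12 (y(z) = -2 - 1*(-14) = -2 + 14 = 12)
(25794 + h(o(2, -3)))/(624 + y(G)) = (25794 + (58 - (-7 - 3)))/(624 + 12) = (25794 + (58 - 1*(-10)))/636 = (25794 + (58 + 10))*(1/636) = (25794 + 68)*(1/636) = 25862*(1/636) = 12931/318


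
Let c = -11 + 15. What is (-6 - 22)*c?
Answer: -112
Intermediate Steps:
c = 4
(-6 - 22)*c = (-6 - 22)*4 = -28*4 = -112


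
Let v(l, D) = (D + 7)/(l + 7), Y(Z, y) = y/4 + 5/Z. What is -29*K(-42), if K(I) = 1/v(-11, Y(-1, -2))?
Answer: 232/3 ≈ 77.333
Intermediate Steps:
Y(Z, y) = 5/Z + y/4 (Y(Z, y) = y*(¼) + 5/Z = y/4 + 5/Z = 5/Z + y/4)
v(l, D) = (7 + D)/(7 + l)
K(I) = -8/3 (K(I) = 1/((7 + (5/(-1) + (¼)*(-2)))/(7 - 11)) = 1/((7 + (5*(-1) - ½))/(-4)) = 1/(-(7 + (-5 - ½))/4) = 1/(-(7 - 11/2)/4) = 1/(-¼*3/2) = 1/(-3/8) = -8/3)
-29*K(-42) = -29*(-8/3) = 232/3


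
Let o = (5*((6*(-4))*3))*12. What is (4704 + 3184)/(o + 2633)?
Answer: -7888/1687 ≈ -4.6758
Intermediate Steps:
o = -4320 (o = (5*(-24*3))*12 = (5*(-72))*12 = -360*12 = -4320)
(4704 + 3184)/(o + 2633) = (4704 + 3184)/(-4320 + 2633) = 7888/(-1687) = 7888*(-1/1687) = -7888/1687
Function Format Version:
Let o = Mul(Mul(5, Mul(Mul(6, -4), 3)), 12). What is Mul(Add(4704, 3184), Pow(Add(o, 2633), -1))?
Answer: Rational(-7888, 1687) ≈ -4.6758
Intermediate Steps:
o = -4320 (o = Mul(Mul(5, Mul(-24, 3)), 12) = Mul(Mul(5, -72), 12) = Mul(-360, 12) = -4320)
Mul(Add(4704, 3184), Pow(Add(o, 2633), -1)) = Mul(Add(4704, 3184), Pow(Add(-4320, 2633), -1)) = Mul(7888, Pow(-1687, -1)) = Mul(7888, Rational(-1, 1687)) = Rational(-7888, 1687)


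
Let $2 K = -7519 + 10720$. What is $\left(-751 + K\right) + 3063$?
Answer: $\frac{7825}{2} \approx 3912.5$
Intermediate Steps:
$K = \frac{3201}{2}$ ($K = \frac{-7519 + 10720}{2} = \frac{1}{2} \cdot 3201 = \frac{3201}{2} \approx 1600.5$)
$\left(-751 + K\right) + 3063 = \left(-751 + \frac{3201}{2}\right) + 3063 = \frac{1699}{2} + 3063 = \frac{7825}{2}$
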